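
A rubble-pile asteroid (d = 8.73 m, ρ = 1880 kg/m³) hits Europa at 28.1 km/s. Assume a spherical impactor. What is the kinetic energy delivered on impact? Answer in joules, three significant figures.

v = 28100 m/s.
Mass m = (π/6) ρ d³ = (π/6) × 1880 × (8.73)³ = 6.549 × 10^5 kg
E = ½ m v² = 0.5 × 6.549 × 10^5 × (28100)² = 2.586 × 10^14 J

E ≈ 2.59 × 10^14 J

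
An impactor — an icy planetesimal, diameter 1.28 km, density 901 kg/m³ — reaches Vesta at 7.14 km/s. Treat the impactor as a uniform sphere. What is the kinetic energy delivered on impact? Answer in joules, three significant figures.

E ≈ 2.52 × 10^19 J

d = 1280 m; v = 7140 m/s.
Mass m = (π/6) ρ d³ = (π/6) × 901 × (1280)³ = 9.894 × 10^11 kg
E = ½ m v² = 0.5 × 9.894 × 10^11 × (7140)² = 2.522 × 10^19 J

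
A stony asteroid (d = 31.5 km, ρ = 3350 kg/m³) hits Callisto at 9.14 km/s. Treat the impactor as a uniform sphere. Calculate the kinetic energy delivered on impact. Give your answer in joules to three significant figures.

d = 31500 m; v = 9140 m/s.
Mass m = (π/6) ρ d³ = (π/6) × 3350 × (31500)³ = 5.482 × 10^16 kg
E = ½ m v² = 0.5 × 5.482 × 10^16 × (9140)² = 2.290 × 10^24 J

E ≈ 2.29 × 10^24 J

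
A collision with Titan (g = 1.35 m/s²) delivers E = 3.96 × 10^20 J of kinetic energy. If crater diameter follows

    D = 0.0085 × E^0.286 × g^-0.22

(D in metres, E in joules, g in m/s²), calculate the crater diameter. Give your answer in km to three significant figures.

D ≈ 6.19 km

E^0.286 = (3.96 × 10^20)^0.286 = 7.779 × 10^5
g^-0.22 = 1.35^-0.22 = 0.9361
D = 0.0085 × 7.779 × 10^5 × 0.9361 = 6190 m
   = 6.190 km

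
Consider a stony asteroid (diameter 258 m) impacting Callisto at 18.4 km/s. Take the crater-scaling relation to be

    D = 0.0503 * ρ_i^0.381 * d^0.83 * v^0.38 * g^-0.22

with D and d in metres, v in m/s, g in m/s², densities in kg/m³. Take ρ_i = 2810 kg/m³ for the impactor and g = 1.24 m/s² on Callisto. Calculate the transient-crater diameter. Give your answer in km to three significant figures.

D ≈ 4.14 km

In SI units: v = 18400 m/s.
ρ_i^0.381 = 2810^0.381 = 20.60
d^0.83 = 258^0.83 = 100.4
v^0.38 = 18400^0.38 = 41.75
g^-0.22 = 1.24^-0.22 = 0.9538
D = 0.0503 × 20.60 × 100.4 × 41.75 × 0.9538 = 4143 m
   = 4.143 km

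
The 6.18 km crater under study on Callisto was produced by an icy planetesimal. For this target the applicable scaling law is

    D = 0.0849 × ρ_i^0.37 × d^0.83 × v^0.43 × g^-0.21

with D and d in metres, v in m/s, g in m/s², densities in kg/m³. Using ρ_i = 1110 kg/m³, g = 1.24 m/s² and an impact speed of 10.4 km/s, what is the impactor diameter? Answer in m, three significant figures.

Rearranging for d: d = [D / (0.0849 · 1110^0.37 · 10400^0.43 · 1.24^-0.21)]^(1/0.83).
D = 6180 m.
1110^0.37 = 13.39
10400^0.43 = 53.37
1.24^-0.21 = 0.9558
Denominator = 0.0849 × 13.39 × 53.37 × 0.9558 = 57.99
D / 57.99 = 6180 / 57.99 = 106.6
d = 106.6^(1/0.83) = 106.6^1.2048 = 277.4 m

d ≈ 277 m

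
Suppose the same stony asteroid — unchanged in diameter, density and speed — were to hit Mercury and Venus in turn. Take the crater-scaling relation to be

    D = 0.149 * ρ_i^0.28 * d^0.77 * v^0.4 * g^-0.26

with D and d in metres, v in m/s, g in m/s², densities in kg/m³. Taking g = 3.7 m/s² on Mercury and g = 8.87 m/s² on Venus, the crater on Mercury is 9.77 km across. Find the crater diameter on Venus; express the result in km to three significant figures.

All impactor-dependent factors cancel in the ratio, leaving D_Venus/D_Mercury = (g_Venus/g_Mercury)^-0.26.
(8.87/3.7)^-0.26 = 2.397^-0.26 = 0.7967
D_Venus = 0.7967 × 9.77 km = 7.78 km

D ≈ 7.78 km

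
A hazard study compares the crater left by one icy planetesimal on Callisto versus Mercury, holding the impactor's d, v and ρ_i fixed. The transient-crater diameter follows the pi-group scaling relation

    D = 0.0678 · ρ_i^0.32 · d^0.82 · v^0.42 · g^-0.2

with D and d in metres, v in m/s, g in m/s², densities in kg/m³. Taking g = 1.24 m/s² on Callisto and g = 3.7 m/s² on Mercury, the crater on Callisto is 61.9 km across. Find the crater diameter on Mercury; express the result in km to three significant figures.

D ≈ 49.7 km

All impactor-dependent factors cancel in the ratio, leaving D_Mercury/D_Callisto = (g_Mercury/g_Callisto)^-0.2.
(3.7/1.24)^-0.2 = 2.984^-0.2 = 0.8036
D_Mercury = 0.8036 × 61.9 km = 49.7 km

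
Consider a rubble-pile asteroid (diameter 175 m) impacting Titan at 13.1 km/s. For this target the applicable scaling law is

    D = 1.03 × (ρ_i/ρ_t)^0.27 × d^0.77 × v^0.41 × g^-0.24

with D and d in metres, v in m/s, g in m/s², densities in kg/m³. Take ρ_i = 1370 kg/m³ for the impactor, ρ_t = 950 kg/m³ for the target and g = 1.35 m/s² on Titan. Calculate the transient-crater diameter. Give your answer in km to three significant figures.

In SI units: v = 13100 m/s.
(ρ_i/ρ_t)^0.27 = (1370/950)^0.27 = 1.104
d^0.77 = 175^0.77 = 53.35
v^0.41 = 13100^0.41 = 48.76
g^-0.24 = 1.35^-0.24 = 0.9305
D = 1.03 × 1.104 × 53.35 × 48.76 × 0.9305 = 2752 m
   = 2.752 km

D ≈ 2.75 km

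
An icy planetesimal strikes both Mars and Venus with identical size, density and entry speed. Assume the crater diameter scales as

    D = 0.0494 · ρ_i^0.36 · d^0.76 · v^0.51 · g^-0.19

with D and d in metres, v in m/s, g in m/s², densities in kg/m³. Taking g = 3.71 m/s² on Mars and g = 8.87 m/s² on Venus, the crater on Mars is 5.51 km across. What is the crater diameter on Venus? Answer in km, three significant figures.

All impactor-dependent factors cancel in the ratio, leaving D_Venus/D_Mars = (g_Venus/g_Mars)^-0.19.
(8.87/3.71)^-0.19 = 2.391^-0.19 = 0.8474
D_Venus = 0.8474 × 5.51 km = 4.67 km

D ≈ 4.67 km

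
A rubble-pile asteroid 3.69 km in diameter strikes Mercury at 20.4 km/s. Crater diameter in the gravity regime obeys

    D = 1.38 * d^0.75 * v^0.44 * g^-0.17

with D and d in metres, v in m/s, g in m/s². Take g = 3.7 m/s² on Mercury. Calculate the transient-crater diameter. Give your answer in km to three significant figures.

In SI units: d = 3690 m, v = 20400 m/s.
d^0.75 = 3690^0.75 = 473.4
v^0.44 = 20400^0.44 = 78.75
g^-0.17 = 3.7^-0.17 = 0.8006
D = 1.38 × 473.4 × 78.75 × 0.8006 = 41188 m
   = 41.19 km

D ≈ 41.2 km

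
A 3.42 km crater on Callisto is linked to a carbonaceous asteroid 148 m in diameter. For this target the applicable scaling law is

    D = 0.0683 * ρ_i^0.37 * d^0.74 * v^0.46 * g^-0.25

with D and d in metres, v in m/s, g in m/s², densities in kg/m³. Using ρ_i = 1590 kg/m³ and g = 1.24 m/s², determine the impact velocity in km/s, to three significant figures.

v ≈ 15.9 km/s

Rearranging for v: v = [D / (0.0683 · 1590^0.37 · 148^0.74 · 1.24^-0.25)]^(1/0.46).
D = 3420 m.
1590^0.37 = 15.29
148^0.74 = 40.36
1.24^-0.25 = 0.9476
Denominator = 0.0683 × 15.29 × 40.36 × 0.9476 = 39.94
D / 39.94 = 3420 / 39.94 = 85.63
v = 85.63^(1/0.46) = 85.63^2.1739 = 15898 m/s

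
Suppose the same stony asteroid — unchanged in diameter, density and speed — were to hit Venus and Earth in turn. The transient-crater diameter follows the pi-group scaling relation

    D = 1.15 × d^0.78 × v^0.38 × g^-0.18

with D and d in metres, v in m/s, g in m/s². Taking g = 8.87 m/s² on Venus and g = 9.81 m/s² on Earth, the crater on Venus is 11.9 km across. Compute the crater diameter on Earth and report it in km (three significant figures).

D ≈ 11.7 km

All impactor-dependent factors cancel in the ratio, leaving D_Earth/D_Venus = (g_Earth/g_Venus)^-0.18.
(9.81/8.87)^-0.18 = 1.106^-0.18 = 0.9820
D_Earth = 0.9820 × 11.9 km = 11.7 km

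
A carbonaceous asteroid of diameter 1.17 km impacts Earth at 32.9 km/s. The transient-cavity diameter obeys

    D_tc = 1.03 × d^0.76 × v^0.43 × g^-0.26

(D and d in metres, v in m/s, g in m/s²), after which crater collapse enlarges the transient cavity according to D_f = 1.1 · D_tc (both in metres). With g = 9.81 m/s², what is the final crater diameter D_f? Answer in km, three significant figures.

In SI: d = 1170 m, v = 32900 m/s.
d^0.76 = 1170^0.76 = 214.7
v^0.43 = 32900^0.43 = 87.58
g^-0.26 = 9.81^-0.26 = 0.5523
D_tc = 1.03 × 214.7 × 87.58 × 0.5523 = 10700 m
D_f = 1.1 × 10700 = 11770 m
     = 11.77 km

D_f ≈ 11.8 km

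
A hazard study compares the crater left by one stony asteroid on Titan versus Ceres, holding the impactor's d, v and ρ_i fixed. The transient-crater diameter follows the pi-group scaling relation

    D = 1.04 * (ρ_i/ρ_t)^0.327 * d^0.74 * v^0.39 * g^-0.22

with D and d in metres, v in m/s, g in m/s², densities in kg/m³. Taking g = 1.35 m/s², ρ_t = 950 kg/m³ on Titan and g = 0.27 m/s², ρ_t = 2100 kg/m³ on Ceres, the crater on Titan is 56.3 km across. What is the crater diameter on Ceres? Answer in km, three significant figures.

The impactor-only factors (d, v, ρ_i) cancel in the ratio, leaving D_Ceres/D_Titan = (g_Ceres/g_Titan)^-0.22 · (ρ_t,Titan/ρ_t,Ceres)^0.327.
(0.27/1.35)^-0.22 = 0.2000^-0.22 = 1.425
(950/2100)^0.327 = 0.4524^0.327 = 0.7715
Ratio = 1.425 × 0.7715 = 1.099
D_Ceres = 1.099 × 56.3 km = 61.9 km

D ≈ 61.9 km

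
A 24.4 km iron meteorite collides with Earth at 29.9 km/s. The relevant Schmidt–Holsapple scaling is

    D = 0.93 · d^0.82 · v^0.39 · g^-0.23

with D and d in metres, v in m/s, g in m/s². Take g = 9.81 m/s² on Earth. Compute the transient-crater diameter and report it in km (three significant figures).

D ≈ 121 km

In SI units: d = 24400 m, v = 29900 m/s.
d^0.82 = 24400^0.82 = 3960
v^0.39 = 29900^0.39 = 55.66
g^-0.23 = 9.81^-0.23 = 0.5914
D = 0.93 × 3960 × 55.66 × 0.5914 = 1.212 × 10^5 m
   = 121.2 km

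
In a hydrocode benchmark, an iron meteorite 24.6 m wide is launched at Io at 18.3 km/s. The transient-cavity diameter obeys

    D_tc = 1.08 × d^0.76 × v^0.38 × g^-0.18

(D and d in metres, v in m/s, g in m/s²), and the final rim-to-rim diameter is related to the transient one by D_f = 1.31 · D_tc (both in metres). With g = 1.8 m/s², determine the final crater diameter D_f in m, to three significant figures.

D_f ≈ 605 m

v = 18300 m/s.
d^0.76 = 24.6^0.76 = 11.41
v^0.38 = 18300^0.38 = 41.66
g^-0.18 = 1.8^-0.18 = 0.8996
D_tc = 1.08 × 11.41 × 41.66 × 0.8996 = 461.8 m
D_f = 1.31 × 461.8 = 605.0 m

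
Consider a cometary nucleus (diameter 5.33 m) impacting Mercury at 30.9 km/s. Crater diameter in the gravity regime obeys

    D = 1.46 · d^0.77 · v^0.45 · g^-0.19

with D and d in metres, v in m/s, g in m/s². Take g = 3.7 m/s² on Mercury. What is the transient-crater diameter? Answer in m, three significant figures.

D ≈ 433 m

In SI units: v = 30900 m/s.
d^0.77 = 5.33^0.77 = 3.627
v^0.45 = 30900^0.45 = 104.8
g^-0.19 = 3.7^-0.19 = 0.7799
D = 1.46 × 3.627 × 104.8 × 0.7799 = 432.8 m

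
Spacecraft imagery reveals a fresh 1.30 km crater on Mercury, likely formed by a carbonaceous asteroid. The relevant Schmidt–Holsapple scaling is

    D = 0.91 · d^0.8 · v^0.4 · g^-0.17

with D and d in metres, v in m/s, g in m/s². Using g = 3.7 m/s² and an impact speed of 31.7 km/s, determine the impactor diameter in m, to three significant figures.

d ≈ 65.1 m

Rearranging for d: d = [D / (0.91 · 31700^0.4 · 3.7^-0.17)]^(1/0.8).
D = 1300 m.
31700^0.4 = 63.16
3.7^-0.17 = 0.8006
Denominator = 0.91 × 63.16 × 0.8006 = 46.01
D / 46.01 = 1300 / 46.01 = 28.25
d = 28.25^(1/0.8) = 28.25^1.25 = 65.13 m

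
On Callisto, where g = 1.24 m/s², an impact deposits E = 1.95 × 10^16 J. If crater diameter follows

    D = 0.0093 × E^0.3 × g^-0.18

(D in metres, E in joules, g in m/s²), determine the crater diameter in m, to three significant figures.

E^0.3 = (1.95 × 10^16)^0.3 = 7.709 × 10^4
g^-0.18 = 1.24^-0.18 = 0.9620
D = 0.0093 × 7.709 × 10^4 × 0.9620 = 689.7 m

D ≈ 690 m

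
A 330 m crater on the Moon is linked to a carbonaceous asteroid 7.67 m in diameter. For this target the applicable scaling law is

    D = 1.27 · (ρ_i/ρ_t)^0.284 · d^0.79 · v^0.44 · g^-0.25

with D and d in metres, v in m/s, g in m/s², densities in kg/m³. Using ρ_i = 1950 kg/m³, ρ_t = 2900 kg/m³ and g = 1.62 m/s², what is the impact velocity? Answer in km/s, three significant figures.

Rearranging for v: v = [D / (1.27 · (1950/2900)^0.284 · 7.67^0.79 · 1.62^-0.25)]^(1/0.44).
(1950/2900)^0.284 = 0.8934
7.67^0.79 = 5.000
1.62^-0.25 = 0.8864
Denominator = 1.27 × 0.8934 × 5.000 × 0.8864 = 5.029
D / 5.029 = 330 / 5.029 = 65.62
v = 65.62^(1/0.44) = 65.62^2.2727 = 13477 m/s

v ≈ 13.5 km/s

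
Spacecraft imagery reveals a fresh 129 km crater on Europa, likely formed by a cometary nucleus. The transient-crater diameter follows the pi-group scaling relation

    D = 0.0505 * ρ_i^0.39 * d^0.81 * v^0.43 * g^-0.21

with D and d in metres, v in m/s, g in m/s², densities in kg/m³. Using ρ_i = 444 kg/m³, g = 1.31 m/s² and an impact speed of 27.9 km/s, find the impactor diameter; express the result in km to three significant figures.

d ≈ 20.2 km

Rearranging for d: d = [D / (0.0505 · 444^0.39 · 27900^0.43 · 1.31^-0.21)]^(1/0.81).
D = 129000 m.
444^0.39 = 10.78
27900^0.43 = 81.58
1.31^-0.21 = 0.9449
Denominator = 0.0505 × 10.78 × 81.58 × 0.9449 = 41.96
D / 41.96 = 129000 / 41.96 = 3074
d = 3074^(1/0.81) = 3074^1.2346 = 20226 m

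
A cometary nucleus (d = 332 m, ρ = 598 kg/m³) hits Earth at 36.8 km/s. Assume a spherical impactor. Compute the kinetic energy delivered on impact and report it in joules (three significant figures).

v = 36800 m/s.
Mass m = (π/6) ρ d³ = (π/6) × 598 × (332)³ = 1.146 × 10^10 kg
E = ½ m v² = 0.5 × 1.146 × 10^10 × (36800)² = 7.760 × 10^18 J

E ≈ 7.76 × 10^18 J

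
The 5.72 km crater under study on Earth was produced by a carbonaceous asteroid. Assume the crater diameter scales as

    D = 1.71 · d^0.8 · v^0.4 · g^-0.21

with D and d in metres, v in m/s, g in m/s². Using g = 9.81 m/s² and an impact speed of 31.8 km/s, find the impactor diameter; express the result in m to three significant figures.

d ≈ 260 m

Rearranging for d: d = [D / (1.71 · 31800^0.4 · 9.81^-0.21)]^(1/0.8).
D = 5720 m.
31800^0.4 = 63.24
9.81^-0.21 = 0.6191
Denominator = 1.71 × 63.24 × 0.6191 = 66.95
D / 66.95 = 5720 / 66.95 = 85.44
d = 85.44^(1/0.8) = 85.44^1.25 = 259.8 m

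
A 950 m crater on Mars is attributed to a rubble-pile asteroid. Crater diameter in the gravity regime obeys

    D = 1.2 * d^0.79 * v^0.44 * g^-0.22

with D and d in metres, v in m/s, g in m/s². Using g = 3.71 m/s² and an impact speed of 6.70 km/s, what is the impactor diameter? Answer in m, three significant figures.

d ≈ 49.7 m

Rearranging for d: d = [D / (1.2 · 6700^0.44 · 3.71^-0.22)]^(1/0.79).
6700^0.44 = 48.25
3.71^-0.22 = 0.7494
Denominator = 1.2 × 48.25 × 0.7494 = 43.39
D / 43.39 = 950 / 43.39 = 21.89
d = 21.89^(1/0.79) = 21.89^1.2658 = 49.71 m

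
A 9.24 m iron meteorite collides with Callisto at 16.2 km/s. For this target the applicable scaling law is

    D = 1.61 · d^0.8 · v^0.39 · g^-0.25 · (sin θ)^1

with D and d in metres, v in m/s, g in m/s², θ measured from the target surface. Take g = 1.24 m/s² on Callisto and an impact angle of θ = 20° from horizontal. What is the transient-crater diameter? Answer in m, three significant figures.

In SI units: v = 16200 m/s.
d^0.8 = 9.24^0.8 = 5.923
v^0.39 = 16200^0.39 = 43.82
g^-0.25 = 1.24^-0.25 = 0.9476
(sin 20°)^1 = 0.3420^1 = 0.3420
D = 1.61 × 5.923 × 43.82 × 0.9476 × 0.3420 = 135.4 m

D ≈ 135 m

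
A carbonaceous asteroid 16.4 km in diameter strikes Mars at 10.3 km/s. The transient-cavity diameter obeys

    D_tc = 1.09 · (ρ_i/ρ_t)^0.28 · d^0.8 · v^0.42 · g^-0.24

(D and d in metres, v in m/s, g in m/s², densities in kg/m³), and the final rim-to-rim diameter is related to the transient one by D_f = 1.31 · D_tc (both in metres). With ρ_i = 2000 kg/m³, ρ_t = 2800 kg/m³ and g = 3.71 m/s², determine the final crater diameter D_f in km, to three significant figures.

D_f ≈ 108 km

In SI: d = 16400 m, v = 10300 m/s.
(ρ_i/ρ_t)^0.28 = (2000/2800)^0.28 = 0.9101
d^0.8 = 16400^0.8 = 2354
v^0.42 = 10300^0.42 = 48.46
g^-0.24 = 3.71^-0.24 = 0.7300
D_tc = 1.09 × 0.9101 × 2354 × 48.46 × 0.7300 = 82610 m
D_f = 1.31 × 82610 = 1.082 × 10^5 m
     = 108.2 km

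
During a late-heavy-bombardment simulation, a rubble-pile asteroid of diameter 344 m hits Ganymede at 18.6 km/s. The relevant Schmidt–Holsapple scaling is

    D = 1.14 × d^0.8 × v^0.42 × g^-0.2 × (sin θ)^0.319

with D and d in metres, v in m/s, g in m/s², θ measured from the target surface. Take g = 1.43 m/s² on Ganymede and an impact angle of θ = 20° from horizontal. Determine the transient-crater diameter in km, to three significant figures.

In SI units: v = 18600 m/s.
d^0.8 = 344^0.8 = 107.0
v^0.42 = 18600^0.42 = 62.11
g^-0.2 = 1.43^-0.2 = 0.9310
(sin 20°)^0.319 = 0.3420^0.319 = 0.7102
D = 1.14 × 107.0 × 62.11 × 0.9310 × 0.7102 = 5009 m
   = 5.009 km

D ≈ 5.01 km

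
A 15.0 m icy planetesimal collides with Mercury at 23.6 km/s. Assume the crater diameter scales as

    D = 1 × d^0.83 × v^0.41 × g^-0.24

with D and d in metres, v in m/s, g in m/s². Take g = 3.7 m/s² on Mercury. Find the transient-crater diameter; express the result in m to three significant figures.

D ≈ 429 m

In SI units: v = 23600 m/s.
d^0.83 = 15^0.83 = 9.466
v^0.41 = 23600^0.41 = 62.07
g^-0.24 = 3.7^-0.24 = 0.7305
D = 1 × 9.466 × 62.07 × 0.7305 = 429.2 m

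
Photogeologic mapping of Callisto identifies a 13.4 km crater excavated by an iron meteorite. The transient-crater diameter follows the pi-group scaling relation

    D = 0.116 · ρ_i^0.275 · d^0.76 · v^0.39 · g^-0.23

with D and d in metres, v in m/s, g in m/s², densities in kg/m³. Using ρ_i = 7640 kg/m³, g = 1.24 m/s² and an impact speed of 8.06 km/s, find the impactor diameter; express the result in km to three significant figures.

Rearranging for d: d = [D / (0.116 · 7640^0.275 · 8060^0.39 · 1.24^-0.23)]^(1/0.76).
D = 13400 m.
7640^0.275 = 11.69
8060^0.39 = 33.38
1.24^-0.23 = 0.9517
Denominator = 0.116 × 11.69 × 33.38 × 0.9517 = 43.08
D / 43.08 = 13400 / 43.08 = 311.0
d = 311.0^(1/0.76) = 311.0^1.3158 = 1905 m

d ≈ 1.91 km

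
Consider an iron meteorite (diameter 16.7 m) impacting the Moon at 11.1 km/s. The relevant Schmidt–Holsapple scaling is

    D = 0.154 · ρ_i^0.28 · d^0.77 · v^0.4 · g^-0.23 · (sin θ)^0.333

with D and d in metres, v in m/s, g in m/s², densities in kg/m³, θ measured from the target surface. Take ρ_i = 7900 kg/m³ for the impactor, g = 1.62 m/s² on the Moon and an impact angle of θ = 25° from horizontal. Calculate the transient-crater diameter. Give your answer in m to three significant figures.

D ≈ 463 m

In SI units: v = 11100 m/s.
ρ_i^0.28 = 7900^0.28 = 12.34
d^0.77 = 16.7^0.77 = 8.740
v^0.4 = 11100^0.4 = 41.51
g^-0.23 = 1.62^-0.23 = 0.8950
(sin 25°)^0.333 = 0.4226^0.333 = 0.7506
D = 0.154 × 12.34 × 8.740 × 41.51 × 0.8950 × 0.7506 = 463.2 m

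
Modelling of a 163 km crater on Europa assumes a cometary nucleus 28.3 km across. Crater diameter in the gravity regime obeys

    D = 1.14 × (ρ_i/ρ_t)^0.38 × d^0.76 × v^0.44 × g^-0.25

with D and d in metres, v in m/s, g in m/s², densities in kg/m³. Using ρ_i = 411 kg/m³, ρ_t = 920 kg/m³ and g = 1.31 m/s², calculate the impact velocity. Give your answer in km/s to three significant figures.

Rearranging for v: v = [D / (1.14 · (411/920)^0.38 · 28300^0.76 · 1.31^-0.25)]^(1/0.44).
D = 163000 m.
(411/920)^0.38 = 0.7362
28300^0.76 = 2417
1.31^-0.25 = 0.9347
Denominator = 1.14 × 0.7362 × 2417 × 0.9347 = 1896
D / 1896 = 163000 / 1896 = 85.97
v = 85.97^(1/0.44) = 85.97^2.2727 = 24899 m/s

v ≈ 24.9 km/s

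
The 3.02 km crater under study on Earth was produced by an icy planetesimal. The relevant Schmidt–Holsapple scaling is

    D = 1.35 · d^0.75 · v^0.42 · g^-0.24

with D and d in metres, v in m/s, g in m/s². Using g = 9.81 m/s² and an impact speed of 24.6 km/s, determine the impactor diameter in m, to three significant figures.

Rearranging for d: d = [D / (1.35 · 24600^0.42 · 9.81^-0.24)]^(1/0.75).
D = 3020 m.
24600^0.42 = 69.85
9.81^-0.24 = 0.5781
Denominator = 1.35 × 69.85 × 0.5781 = 54.51
D / 54.51 = 3020 / 54.51 = 55.40
d = 55.40^(1/0.75) = 55.40^1.3333 = 211.2 m

d ≈ 211 m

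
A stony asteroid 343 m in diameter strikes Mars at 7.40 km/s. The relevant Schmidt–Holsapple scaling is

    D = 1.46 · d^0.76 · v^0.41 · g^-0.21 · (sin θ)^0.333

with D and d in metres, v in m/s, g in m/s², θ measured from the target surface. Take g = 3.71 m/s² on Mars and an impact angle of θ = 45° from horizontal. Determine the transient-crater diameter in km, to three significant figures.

In SI units: v = 7400 m/s.
d^0.76 = 343^0.76 = 84.49
v^0.41 = 7400^0.41 = 38.58
g^-0.21 = 3.71^-0.21 = 0.7593
(sin 45°)^0.333 = 0.7071^0.333 = 0.8910
D = 1.46 × 84.49 × 38.58 × 0.7593 × 0.8910 = 3220 m
   = 3.220 km

D ≈ 3.22 km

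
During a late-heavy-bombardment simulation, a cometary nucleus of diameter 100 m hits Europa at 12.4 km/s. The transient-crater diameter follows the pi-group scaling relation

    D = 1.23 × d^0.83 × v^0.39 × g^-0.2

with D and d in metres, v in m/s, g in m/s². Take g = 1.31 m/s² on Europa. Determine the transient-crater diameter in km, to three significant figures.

In SI units: v = 12400 m/s.
d^0.83 = 100^0.83 = 45.71
v^0.39 = 12400^0.39 = 39.49
g^-0.2 = 1.31^-0.2 = 0.9474
D = 1.23 × 45.71 × 39.49 × 0.9474 = 2103 m
   = 2.103 km

D ≈ 2.10 km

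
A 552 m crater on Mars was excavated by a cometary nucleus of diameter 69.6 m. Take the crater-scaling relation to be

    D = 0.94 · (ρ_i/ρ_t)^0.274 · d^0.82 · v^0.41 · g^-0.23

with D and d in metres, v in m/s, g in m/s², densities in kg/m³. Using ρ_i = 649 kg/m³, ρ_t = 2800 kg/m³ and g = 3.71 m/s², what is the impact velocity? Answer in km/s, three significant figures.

v ≈ 6.48 km/s

Rearranging for v: v = [D / (0.94 · (649/2800)^0.274 · 69.6^0.82 · 3.71^-0.23)]^(1/0.41).
(649/2800)^0.274 = 0.6699
69.6^0.82 = 32.43
3.71^-0.23 = 0.7397
Denominator = 0.94 × 0.6699 × 32.43 × 0.7397 = 15.11
D / 15.11 = 552 / 15.11 = 36.53
v = 36.53^(1/0.41) = 36.53^2.439 = 6476 m/s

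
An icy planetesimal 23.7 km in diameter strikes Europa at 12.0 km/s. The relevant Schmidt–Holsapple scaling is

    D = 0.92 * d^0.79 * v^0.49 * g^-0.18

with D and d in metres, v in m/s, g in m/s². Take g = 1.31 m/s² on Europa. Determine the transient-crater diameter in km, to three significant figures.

In SI units: d = 23700 m, v = 12000 m/s.
d^0.79 = 23700^0.79 = 2858
v^0.49 = 12000^0.49 = 99.72
g^-0.18 = 1.31^-0.18 = 0.9526
D = 0.92 × 2858 × 99.72 × 0.9526 = 2.498 × 10^5 m
   = 249.8 km

D ≈ 250 km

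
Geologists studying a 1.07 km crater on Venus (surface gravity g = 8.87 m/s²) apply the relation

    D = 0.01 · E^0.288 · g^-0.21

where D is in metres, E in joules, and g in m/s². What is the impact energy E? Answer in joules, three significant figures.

E ≈ 1.43 × 10^18 J

Rearranging: E = [D / (0.01 · g^-0.21)]^(1/0.288).
D = 1070 m.
g^-0.21 = 8.87^-0.21 = 0.6323
D / (0.01 × 0.6323) = 1070 / (6.323 × 10^-3) = 1.692 × 10^5
E = (1.692 × 10^5)^3.4722 = 1.426 × 10^18 J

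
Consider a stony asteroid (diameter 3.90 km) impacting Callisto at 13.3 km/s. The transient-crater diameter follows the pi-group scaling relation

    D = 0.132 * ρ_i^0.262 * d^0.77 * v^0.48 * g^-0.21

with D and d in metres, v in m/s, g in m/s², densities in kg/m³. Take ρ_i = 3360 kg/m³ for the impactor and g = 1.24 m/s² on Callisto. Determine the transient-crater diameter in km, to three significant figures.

D ≈ 58.8 km

In SI units: d = 3900 m, v = 13300 m/s.
ρ_i^0.262 = 3360^0.262 = 8.393
d^0.77 = 3900^0.77 = 582.3
v^0.48 = 13300^0.48 = 95.38
g^-0.21 = 1.24^-0.21 = 0.9558
D = 0.132 × 8.393 × 582.3 × 95.38 × 0.9558 = 58812 m
   = 58.81 km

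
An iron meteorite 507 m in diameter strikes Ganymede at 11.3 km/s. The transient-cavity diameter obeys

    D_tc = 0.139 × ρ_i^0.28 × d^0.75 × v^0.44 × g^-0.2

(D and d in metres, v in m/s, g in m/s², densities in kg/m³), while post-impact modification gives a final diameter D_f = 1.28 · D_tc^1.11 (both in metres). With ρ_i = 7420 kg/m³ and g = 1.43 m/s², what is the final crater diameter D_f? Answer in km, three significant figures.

D_f ≈ 36.0 km

v = 11300 m/s.
ρ_i^0.28 = 7420^0.28 = 12.13
d^0.75 = 507^0.75 = 106.8
v^0.44 = 11300^0.44 = 60.72
g^-0.2 = 1.43^-0.2 = 0.9310
D_tc = 0.139 × 12.13 × 106.8 × 60.72 × 0.9310 = 10180 m
D_f = 1.28 × (10180)^1.11 = 35959 m
     = 35.96 km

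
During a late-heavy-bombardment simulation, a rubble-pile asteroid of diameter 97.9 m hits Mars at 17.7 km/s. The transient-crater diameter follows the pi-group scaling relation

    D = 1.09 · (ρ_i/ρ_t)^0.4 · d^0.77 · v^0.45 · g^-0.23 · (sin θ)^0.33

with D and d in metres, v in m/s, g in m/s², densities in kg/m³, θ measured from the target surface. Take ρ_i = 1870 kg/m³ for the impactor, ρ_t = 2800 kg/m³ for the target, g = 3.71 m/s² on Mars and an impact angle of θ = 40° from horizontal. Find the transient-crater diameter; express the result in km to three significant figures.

In SI units: v = 17700 m/s.
(ρ_i/ρ_t)^0.4 = (1870/2800)^0.4 = 0.8509
d^0.77 = 97.9^0.77 = 34.11
v^0.45 = 17700^0.45 = 81.58
g^-0.23 = 3.71^-0.23 = 0.7397
(sin 40°)^0.33 = 0.6428^0.33 = 0.8643
D = 1.09 × 0.8509 × 34.11 × 81.58 × 0.7397 × 0.8643 = 1650 m
   = 1.650 km

D ≈ 1.65 km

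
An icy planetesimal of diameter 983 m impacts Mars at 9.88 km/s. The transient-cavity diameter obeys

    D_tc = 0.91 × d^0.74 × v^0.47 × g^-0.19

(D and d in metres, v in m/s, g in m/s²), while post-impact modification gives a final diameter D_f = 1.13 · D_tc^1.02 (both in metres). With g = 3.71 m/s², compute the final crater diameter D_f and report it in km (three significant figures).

v = 9880 m/s.
d^0.74 = 983^0.74 = 163.9
v^0.47 = 9880^0.47 = 75.43
g^-0.19 = 3.71^-0.19 = 0.7795
D_tc = 0.91 × 163.9 × 75.43 × 0.7795 = 8770 m
D_f = 1.13 × (8770)^1.02 = 11883 m
     = 11.88 km

D_f ≈ 11.9 km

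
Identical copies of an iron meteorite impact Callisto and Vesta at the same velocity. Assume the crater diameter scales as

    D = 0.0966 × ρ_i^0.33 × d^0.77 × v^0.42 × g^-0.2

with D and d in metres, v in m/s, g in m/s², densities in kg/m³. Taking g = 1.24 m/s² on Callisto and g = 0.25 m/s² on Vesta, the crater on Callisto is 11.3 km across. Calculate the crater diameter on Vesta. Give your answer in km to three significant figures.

D ≈ 15.6 km

All impactor-dependent factors cancel in the ratio, leaving D_Vesta/D_Callisto = (g_Vesta/g_Callisto)^-0.2.
(0.25/1.24)^-0.2 = 0.2016^-0.2 = 1.378
D_Vesta = 1.378 × 11.3 km = 15.6 km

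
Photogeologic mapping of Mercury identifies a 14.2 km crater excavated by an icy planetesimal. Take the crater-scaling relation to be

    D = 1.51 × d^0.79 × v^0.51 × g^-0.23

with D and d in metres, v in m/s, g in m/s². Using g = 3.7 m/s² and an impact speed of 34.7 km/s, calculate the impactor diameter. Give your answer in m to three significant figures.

Rearranging for d: d = [D / (1.51 · 34700^0.51 · 3.7^-0.23)]^(1/0.79).
D = 14200 m.
34700^0.51 = 206.8
3.7^-0.23 = 0.7401
Denominator = 1.51 × 206.8 × 0.7401 = 231.1
D / 231.1 = 14200 / 231.1 = 61.45
d = 61.45^(1/0.79) = 61.45^1.2658 = 183.6 m

d ≈ 184 m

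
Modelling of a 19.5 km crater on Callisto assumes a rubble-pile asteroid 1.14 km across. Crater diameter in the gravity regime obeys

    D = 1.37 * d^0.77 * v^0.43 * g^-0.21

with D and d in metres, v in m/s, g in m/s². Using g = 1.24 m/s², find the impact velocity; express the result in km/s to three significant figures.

Rearranging for v: v = [D / (1.37 · 1140^0.77 · 1.24^-0.21)]^(1/0.43).
D = 19500 m.
1140^0.77 = 225.8
1.24^-0.21 = 0.9558
Denominator = 1.37 × 225.8 × 0.9558 = 295.7
D / 295.7 = 19500 / 295.7 = 65.95
v = 65.95^(1/0.43) = 65.95^2.3256 = 17012 m/s

v ≈ 17.0 km/s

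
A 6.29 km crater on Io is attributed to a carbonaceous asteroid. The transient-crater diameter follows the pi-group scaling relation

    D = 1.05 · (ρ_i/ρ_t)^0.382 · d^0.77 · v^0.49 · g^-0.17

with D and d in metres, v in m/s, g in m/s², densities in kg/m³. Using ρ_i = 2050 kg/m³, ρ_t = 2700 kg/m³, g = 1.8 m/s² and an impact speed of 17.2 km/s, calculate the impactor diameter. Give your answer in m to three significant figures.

d ≈ 212 m

Rearranging for d: d = [D / (1.05 · (2050/2700)^0.382 · 17200^0.49 · 1.8^-0.17)]^(1/0.77).
D = 6290 m.
(2050/2700)^0.382 = 0.9001
17200^0.49 = 119.0
1.8^-0.17 = 0.9049
Denominator = 1.05 × 0.9001 × 119.0 × 0.9049 = 101.8
D / 101.8 = 6290 / 101.8 = 61.79
d = 61.79^(1/0.77) = 61.79^1.2987 = 211.8 m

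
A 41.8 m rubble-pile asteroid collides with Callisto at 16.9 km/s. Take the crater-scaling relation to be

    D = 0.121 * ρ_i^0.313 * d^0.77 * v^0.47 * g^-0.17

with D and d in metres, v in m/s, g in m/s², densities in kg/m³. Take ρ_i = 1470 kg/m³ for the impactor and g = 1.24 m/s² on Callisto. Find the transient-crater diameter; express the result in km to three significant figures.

D ≈ 1.97 km

In SI units: v = 16900 m/s.
ρ_i^0.313 = 1470^0.313 = 9.803
d^0.77 = 41.8^0.77 = 17.71
v^0.47 = 16900^0.47 = 97.07
g^-0.17 = 1.24^-0.17 = 0.9641
D = 0.121 × 9.803 × 17.71 × 97.07 × 0.9641 = 1966 m
   = 1.966 km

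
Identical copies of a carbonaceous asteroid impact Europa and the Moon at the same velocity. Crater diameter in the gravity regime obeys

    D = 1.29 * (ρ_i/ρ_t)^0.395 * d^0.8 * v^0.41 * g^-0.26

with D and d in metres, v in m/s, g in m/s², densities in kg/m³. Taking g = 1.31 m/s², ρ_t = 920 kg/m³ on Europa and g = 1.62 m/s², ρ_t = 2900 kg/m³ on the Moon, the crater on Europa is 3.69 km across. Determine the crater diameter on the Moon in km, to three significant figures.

D ≈ 2.22 km

The impactor-only factors (d, v, ρ_i) cancel in the ratio, leaving D_Moon/D_Europa = (g_Moon/g_Europa)^-0.26 · (ρ_t,Europa/ρ_t,Moon)^0.395.
(1.62/1.31)^-0.26 = 1.237^-0.26 = 0.9462
(920/2900)^0.395 = 0.3172^0.395 = 0.6354
Ratio = 0.9462 × 0.6354 = 0.6012
D_Moon = 0.6012 × 3.69 km = 2.22 km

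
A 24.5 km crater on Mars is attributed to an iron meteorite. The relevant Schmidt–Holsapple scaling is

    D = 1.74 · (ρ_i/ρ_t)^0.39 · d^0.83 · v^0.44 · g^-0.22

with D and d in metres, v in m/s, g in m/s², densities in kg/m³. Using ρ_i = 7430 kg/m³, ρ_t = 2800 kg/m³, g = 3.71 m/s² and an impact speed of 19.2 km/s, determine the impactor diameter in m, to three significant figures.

Rearranging for d: d = [D / (1.74 · (7430/2800)^0.39 · 19200^0.44 · 3.71^-0.22)]^(1/0.83).
D = 24500 m.
(7430/2800)^0.39 = 1.463
19200^0.44 = 76.67
3.71^-0.22 = 0.7494
Denominator = 1.74 × 1.463 × 76.67 × 0.7494 = 146.3
D / 146.3 = 24500 / 146.3 = 167.5
d = 167.5^(1/0.83) = 167.5^1.2048 = 478.1 m

d ≈ 478 m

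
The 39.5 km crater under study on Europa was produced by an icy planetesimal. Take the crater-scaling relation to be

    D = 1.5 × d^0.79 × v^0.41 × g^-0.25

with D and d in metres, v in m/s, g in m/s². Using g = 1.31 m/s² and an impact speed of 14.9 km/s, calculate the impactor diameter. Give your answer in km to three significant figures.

d ≈ 2.93 km

Rearranging for d: d = [D / (1.5 · 14900^0.41 · 1.31^-0.25)]^(1/0.79).
D = 39500 m.
14900^0.41 = 51.41
1.31^-0.25 = 0.9347
Denominator = 1.5 × 51.41 × 0.9347 = 72.08
D / 72.08 = 39500 / 72.08 = 548.0
d = 548.0^(1/0.79) = 548.0^1.2658 = 2929 m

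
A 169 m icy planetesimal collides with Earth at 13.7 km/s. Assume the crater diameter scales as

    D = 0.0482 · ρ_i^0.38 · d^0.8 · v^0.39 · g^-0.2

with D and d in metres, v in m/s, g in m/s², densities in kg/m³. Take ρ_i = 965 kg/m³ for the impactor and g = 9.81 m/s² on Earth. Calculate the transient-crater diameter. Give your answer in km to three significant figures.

D ≈ 1.03 km

In SI units: v = 13700 m/s.
ρ_i^0.38 = 965^0.38 = 13.62
d^0.8 = 169^0.8 = 60.58
v^0.39 = 13700^0.39 = 41.05
g^-0.2 = 9.81^-0.2 = 0.6334
D = 0.0482 × 13.62 × 60.58 × 41.05 × 0.6334 = 1034 m
   = 1.034 km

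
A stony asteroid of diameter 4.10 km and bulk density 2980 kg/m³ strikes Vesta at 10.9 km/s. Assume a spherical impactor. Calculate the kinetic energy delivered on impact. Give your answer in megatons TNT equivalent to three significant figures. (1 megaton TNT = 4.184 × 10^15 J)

E ≈ 1.53 × 10^6 Mt TNT

d = 4100 m; v = 10900 m/s.
Mass m = (π/6) ρ d³ = (π/6) × 2980 × (4100)³ = 1.075 × 10^14 kg
E = ½ m v² = 0.5 × 1.075 × 10^14 × (10900)² = 6.386 × 10^21 J
   = 6.386 × 10^21 / 4.184×10^15 = 1.526 × 10^6 Mt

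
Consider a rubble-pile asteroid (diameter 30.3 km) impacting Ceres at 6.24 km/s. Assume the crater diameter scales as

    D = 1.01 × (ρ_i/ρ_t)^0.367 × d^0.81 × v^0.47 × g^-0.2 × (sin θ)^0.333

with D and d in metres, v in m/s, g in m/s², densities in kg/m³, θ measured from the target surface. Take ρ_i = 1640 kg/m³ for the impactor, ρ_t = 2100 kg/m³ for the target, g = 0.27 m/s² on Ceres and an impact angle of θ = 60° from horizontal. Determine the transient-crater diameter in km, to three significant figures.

D ≈ 296 km

In SI units: d = 30300 m, v = 6240 m/s.
(ρ_i/ρ_t)^0.367 = (1640/2100)^0.367 = 0.9133
d^0.81 = 30300^0.81 = 4265
v^0.47 = 6240^0.47 = 60.78
g^-0.2 = 0.27^-0.2 = 1.299
(sin 60°)^0.333 = 0.8660^0.333 = 0.9532
D = 1.01 × 0.9133 × 4265 × 60.78 × 1.299 × 0.9532 = 2.961 × 10^5 m
   = 296.1 km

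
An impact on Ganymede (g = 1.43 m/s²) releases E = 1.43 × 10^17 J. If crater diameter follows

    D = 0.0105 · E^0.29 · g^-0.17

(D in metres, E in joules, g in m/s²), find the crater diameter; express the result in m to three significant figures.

E^0.29 = (1.43 × 10^17)^0.29 = 9.442 × 10^4
g^-0.17 = 1.43^-0.17 = 0.9410
D = 0.0105 × 9.442 × 10^4 × 0.9410 = 932.9 m

D ≈ 933 m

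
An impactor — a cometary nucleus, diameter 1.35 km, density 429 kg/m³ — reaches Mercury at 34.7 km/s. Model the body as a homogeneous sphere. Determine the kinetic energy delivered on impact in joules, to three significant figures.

d = 1350 m; v = 34700 m/s.
Mass m = (π/6) ρ d³ = (π/6) × 429 × (1350)³ = 5.527 × 10^11 kg
E = ½ m v² = 0.5 × 5.527 × 10^11 × (34700)² = 3.328 × 10^20 J

E ≈ 3.33 × 10^20 J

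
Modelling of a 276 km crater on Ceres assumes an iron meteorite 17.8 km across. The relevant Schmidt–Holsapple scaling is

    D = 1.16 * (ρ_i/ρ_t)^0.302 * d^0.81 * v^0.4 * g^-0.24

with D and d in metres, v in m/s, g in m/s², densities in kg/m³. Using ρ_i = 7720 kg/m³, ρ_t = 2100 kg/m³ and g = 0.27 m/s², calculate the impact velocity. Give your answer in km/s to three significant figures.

v ≈ 11.6 km/s

Rearranging for v: v = [D / (1.16 · (7720/2100)^0.302 · 17800^0.81 · 0.27^-0.24)]^(1/0.4).
D = 276000 m.
(7720/2100)^0.302 = 1.482
17800^0.81 = 2772
0.27^-0.24 = 1.369
Denominator = 1.16 × 1.482 × 2772 × 1.369 = 6524
D / 6524 = 276000 / 6524 = 42.31
v = 42.31^(1/0.4) = 42.31^2.5 = 11644 m/s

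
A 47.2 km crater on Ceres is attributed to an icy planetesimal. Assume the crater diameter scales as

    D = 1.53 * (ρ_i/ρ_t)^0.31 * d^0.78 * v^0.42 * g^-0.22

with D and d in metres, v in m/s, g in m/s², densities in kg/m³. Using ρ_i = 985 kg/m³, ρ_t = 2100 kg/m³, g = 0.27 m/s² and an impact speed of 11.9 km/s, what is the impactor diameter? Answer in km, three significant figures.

d ≈ 3.40 km

Rearranging for d: d = [D / (1.53 · (985/2100)^0.31 · 11900^0.42 · 0.27^-0.22)]^(1/0.78).
D = 47200 m.
(985/2100)^0.31 = 0.7908
11900^0.42 = 51.49
0.27^-0.22 = 1.334
Denominator = 1.53 × 0.7908 × 51.49 × 1.334 = 83.11
D / 83.11 = 47200 / 83.11 = 567.9
d = 567.9^(1/0.78) = 567.9^1.2821 = 3398 m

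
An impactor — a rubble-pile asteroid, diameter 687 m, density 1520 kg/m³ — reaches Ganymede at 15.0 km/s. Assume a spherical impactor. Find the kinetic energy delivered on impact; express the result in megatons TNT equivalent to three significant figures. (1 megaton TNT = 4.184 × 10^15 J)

E ≈ 6940 Mt TNT

v = 15000 m/s.
Mass m = (π/6) ρ d³ = (π/6) × 1520 × (687)³ = 2.581 × 10^11 kg
E = ½ m v² = 0.5 × 2.581 × 10^11 × (15000)² = 2.904 × 10^19 J
   = 2.904 × 10^19 / 4.184×10^15 = 6941 Mt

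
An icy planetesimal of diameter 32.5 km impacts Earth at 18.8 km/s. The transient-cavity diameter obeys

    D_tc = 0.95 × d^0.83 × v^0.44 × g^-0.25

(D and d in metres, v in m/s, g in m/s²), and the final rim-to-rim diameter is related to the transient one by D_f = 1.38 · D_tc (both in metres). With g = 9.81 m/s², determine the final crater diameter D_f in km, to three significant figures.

In SI: d = 32500 m, v = 18800 m/s.
d^0.83 = 32500^0.83 = 5557
v^0.44 = 18800^0.44 = 75.97
g^-0.25 = 9.81^-0.25 = 0.5650
D_tc = 0.95 × 5557 × 75.97 × 0.5650 = 2.266 × 10^5 m
D_f = 1.38 × 2.266 × 10^5 = 3.127 × 10^5 m
     = 312.7 km

D_f ≈ 313 km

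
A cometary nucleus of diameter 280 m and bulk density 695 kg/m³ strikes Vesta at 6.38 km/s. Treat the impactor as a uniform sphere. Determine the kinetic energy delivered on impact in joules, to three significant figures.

E ≈ 1.63 × 10^17 J

v = 6380 m/s.
Mass m = (π/6) ρ d³ = (π/6) × 695 × (280)³ = 7.988 × 10^9 kg
E = ½ m v² = 0.5 × 7.988 × 10^9 × (6380)² = 1.626 × 10^17 J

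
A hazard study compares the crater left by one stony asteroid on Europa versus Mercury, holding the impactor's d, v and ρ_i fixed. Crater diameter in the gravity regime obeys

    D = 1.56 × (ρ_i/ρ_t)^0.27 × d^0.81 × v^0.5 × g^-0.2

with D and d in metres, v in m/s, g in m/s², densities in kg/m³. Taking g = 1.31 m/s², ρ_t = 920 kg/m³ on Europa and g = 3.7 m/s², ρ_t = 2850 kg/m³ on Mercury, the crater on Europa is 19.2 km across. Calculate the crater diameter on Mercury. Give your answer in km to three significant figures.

D ≈ 11.5 km

The impactor-only factors (d, v, ρ_i) cancel in the ratio, leaving D_Mercury/D_Europa = (g_Mercury/g_Europa)^-0.2 · (ρ_t,Europa/ρ_t,Mercury)^0.27.
(3.7/1.31)^-0.2 = 2.824^-0.2 = 0.8125
(920/2850)^0.27 = 0.3228^0.27 = 0.7369
Ratio = 0.8125 × 0.7369 = 0.5987
D_Mercury = 0.5987 × 19.2 km = 11.5 km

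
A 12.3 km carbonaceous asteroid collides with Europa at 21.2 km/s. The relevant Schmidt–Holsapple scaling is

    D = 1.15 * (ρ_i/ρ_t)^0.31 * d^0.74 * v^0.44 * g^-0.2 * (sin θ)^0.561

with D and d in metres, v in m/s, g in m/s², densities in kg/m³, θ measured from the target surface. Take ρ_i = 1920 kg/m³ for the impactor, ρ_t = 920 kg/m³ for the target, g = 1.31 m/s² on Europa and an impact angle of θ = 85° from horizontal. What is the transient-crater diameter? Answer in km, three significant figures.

In SI units: d = 12300 m, v = 21200 m/s.
(ρ_i/ρ_t)^0.31 = (1920/920)^0.31 = 1.256
d^0.74 = 12300^0.74 = 1063
v^0.44 = 21200^0.44 = 80.09
g^-0.2 = 1.31^-0.2 = 0.9474
(sin 85°)^0.561 = 0.9962^0.561 = 0.9979
D = 1.15 × 1.256 × 1063 × 80.09 × 0.9474 × 0.9979 = 1.163 × 10^5 m
   = 116.3 km

D ≈ 116 km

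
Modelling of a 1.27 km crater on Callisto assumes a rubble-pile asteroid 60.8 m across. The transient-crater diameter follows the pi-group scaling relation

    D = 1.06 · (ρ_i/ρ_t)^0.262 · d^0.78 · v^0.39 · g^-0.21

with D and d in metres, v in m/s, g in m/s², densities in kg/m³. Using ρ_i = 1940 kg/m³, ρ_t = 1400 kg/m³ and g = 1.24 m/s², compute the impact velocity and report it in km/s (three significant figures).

v ≈ 19.1 km/s

Rearranging for v: v = [D / (1.06 · (1940/1400)^0.262 · 60.8^0.78 · 1.24^-0.21)]^(1/0.39).
D = 1270 m.
(1940/1400)^0.262 = 1.089
60.8^0.78 = 24.63
1.24^-0.21 = 0.9558
Denominator = 1.06 × 1.089 × 24.63 × 0.9558 = 27.17
D / 27.17 = 1270 / 27.17 = 46.74
v = 46.74^(1/0.39) = 46.74^2.5641 = 19109 m/s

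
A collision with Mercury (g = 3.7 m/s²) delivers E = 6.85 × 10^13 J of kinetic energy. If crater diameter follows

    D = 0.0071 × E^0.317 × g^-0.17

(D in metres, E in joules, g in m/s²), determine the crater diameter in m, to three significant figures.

D ≈ 138 m

E^0.317 = (6.85 × 10^13)^0.317 = 2.432 × 10^4
g^-0.17 = 3.7^-0.17 = 0.8006
D = 0.0071 × 2.432 × 10^4 × 0.8006 = 138.2 m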